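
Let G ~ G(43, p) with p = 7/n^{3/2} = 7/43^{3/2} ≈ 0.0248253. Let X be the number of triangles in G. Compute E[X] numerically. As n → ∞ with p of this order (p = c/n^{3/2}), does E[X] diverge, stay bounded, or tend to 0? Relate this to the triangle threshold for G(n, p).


Number of potential triangles: C(43, 3) = 12341.
Each occurs with probability p³ ≈ (0.0248253)³ ≈ 1.52998111e-05.
By linearity: E[X] = C(43, 3)·p³ ≈ 12341 · 1.52998111e-05 ≈ 0.188815.
Since α = 3/2 > 1, p = c/n^{3/2} = o(1/n) is below the triangle threshold p ~ 1/n. Asymptotically E[X] ~ (c³/6)·n^{3(1−α)} = (7³/6)·n^{-1.5} → 0, so by Markov's inequality G has no triangles w.h.p.

E[X] ≈ 0.188815; in regime p = Θ(1/n^{3/2}) E[X] tends to 0 (below the triangle threshold p ~ 1/n).


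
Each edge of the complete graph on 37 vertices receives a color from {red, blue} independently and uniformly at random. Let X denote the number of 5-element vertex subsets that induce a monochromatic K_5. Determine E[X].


Let X = Σ_S X_S over the C(37, 5) = 435897 subsets S of size 5, where X_S = 1 if the K_5 on S is monochromatic.
For a fixed S, the K_5 on S has C(5, 2) = 10 edges. P[all 10 edges red] = (1/2)^10, and likewise for blue, so P[monochromatic] = 2·(1/2)^10 = 2^{1 − 10} = 1/512.
Summing: E[X] = C(37, 5) · 2^{1 − 10} = 435897 · 1/512 = 435897/512.
Numerically: E[X] ≈ 851.36133.

E[X] = C(37,5)·2^(1−C(5,2)) = 435897/512 ≈ 851.36133.


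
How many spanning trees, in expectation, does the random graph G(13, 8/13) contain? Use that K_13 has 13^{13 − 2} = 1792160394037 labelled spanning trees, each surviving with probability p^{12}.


K_13 has 13^{13 − 2} = 1792160394037 labelled spanning trees.
For each such spanning tree H, let X_H = 1 if all 12 edges of H are present in G. Then P[X_H = 1] = p^{12} = (8/13)^{12} = 68719476736/23298085122481.
Summing the indicators: E[X] = Σ_H E[X_H] = 1792160394037 · p^{12} = 1792160394037 · 68719476736/23298085122481 = 68719476736/13.
Numerically: E[X] ≈ 5.2861e+09.

E[X] = 1792160394037 · (8/13)^{12} = 68719476736/13 ≈ 5.2861e+09.


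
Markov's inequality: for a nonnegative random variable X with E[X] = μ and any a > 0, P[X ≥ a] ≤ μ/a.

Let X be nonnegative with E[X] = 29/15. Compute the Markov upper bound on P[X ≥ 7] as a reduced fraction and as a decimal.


μ = E[X] = 29/15, a = 7.
Markov: P[X ≥ 7] ≤ μ/a = (29/15)/7 = 29/105.
Numerically: ≈ 0.276190.
(Since a = 7 > μ = 1.933333, the bound 29/105 is < 1 and informative.)

P[X ≥ 7] ≤ 29/105 ≈ 0.276190.


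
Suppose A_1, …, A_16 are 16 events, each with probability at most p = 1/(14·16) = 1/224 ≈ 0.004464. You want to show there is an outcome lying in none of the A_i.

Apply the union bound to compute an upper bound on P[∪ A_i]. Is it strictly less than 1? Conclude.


Union bound: P[∪_{i=1}^{16} A_i] ≤ Σ_i P[A_i] ≤ 16·p = 16·(1/224) = 1/14.
Numerically: 1/14 ≈ 0.071429.
Is 1/14 < 1? YES.
Since P[∪ A_i] ≤ 1/14 < 1, the complement has P[∩ A_i^c] ≥ 1 − 1/14 = 13/14 > 0, so some outcome avoids every A_i.

16·p = 1/14 ≈ 0.071429; existence CERTIFIED by the union bound.


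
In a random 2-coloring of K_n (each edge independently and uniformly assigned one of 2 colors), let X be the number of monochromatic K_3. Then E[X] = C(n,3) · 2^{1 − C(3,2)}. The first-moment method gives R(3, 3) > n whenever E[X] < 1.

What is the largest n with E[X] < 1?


We need C(n, 3) · 2^{1 − 3} < 1, i.e. C(n, 3) < 2^{3 − 1} = 4.
Check values of n near the boundary:
  n = 3: C(3, 3) = 1; 1 < 4? YES
  n = 4: C(4, 3) = 4; 4 < 4? NO
The largest n with C(n, 3) < 4 is n = 3 (where E[X] = 1/4 ≈ 0.250). Hence R(3, 3) > 3, i.e. R(3, 3) ≥ 4.

Largest n = 3; hence R(3, 3) > 3.


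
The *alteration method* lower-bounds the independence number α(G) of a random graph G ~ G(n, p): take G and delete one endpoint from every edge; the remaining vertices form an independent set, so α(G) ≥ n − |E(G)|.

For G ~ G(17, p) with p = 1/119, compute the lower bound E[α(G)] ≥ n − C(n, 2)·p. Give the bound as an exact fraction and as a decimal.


E[|E(G)|] = C(17, 2)·p = 136 · (1/119) = 8/7.
E[α(G)] ≥ n − E[|E(G)|] = 17 − 8/7 = 111/7.
Numerically: ≈ 15.85714.
(This is only a lower bound; the true E[α(G)] may be larger.)

E[α(G)] ≥ 111/7 ≈ 15.85714.


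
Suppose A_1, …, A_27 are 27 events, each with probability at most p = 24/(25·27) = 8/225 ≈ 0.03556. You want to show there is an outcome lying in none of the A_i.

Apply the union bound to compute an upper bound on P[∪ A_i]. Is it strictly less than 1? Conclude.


Union bound: P[∪_{i=1}^{27} A_i] ≤ Σ_i P[A_i] ≤ 27·p = 27·(8/225) = 24/25.
Numerically: 24/25 ≈ 0.96000.
Is 24/25 < 1? YES.
Since P[∪ A_i] ≤ 24/25 < 1, the complement has P[∩ A_i^c] ≥ 1 − 24/25 = 1/25 > 0, so some outcome avoids every A_i.

27·p = 24/25 ≈ 0.96000; existence CERTIFIED by the union bound.


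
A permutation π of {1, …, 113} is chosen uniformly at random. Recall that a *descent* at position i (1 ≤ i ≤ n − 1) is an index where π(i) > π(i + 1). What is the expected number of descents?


Write X = Σ X_I over i = 1, …, 112, with X_I the indicator of one descent.
There are 112 indicators.
For each fixed i, the pair (π(i), π(i+1)) is a uniformly random ordered pair of distinct values from {1, …, 113}; by symmetry P[π(i) > π(i+1)] = 1/2.
By linearity: E[X] = 112 · (1/2) = (113 − 1) · (1/2) = 56 ≈ 56.000000.

E[X] = 56 = 56.000000.


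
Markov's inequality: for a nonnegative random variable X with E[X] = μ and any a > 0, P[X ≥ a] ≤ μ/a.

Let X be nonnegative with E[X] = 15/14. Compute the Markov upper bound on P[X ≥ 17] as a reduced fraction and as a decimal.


μ = E[X] = 15/14, a = 17.
Markov: P[X ≥ 17] ≤ μ/a = (15/14)/17 = 15/238.
Numerically: ≈ 0.06303.
(Since a = 17 > μ = 1.07143, the bound 15/238 is < 1 and informative.)

P[X ≥ 17] ≤ 15/238 ≈ 0.06303.


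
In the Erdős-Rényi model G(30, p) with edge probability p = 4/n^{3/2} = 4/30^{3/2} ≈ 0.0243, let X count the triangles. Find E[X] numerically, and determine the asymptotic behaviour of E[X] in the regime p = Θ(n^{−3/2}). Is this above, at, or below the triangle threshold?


Number of potential triangles: C(30, 3) = 4060.
Each occurs with probability p³ ≈ (0.0243)³ ≈ 1.44256e-05.
By linearity: E[X] = C(30, 3)·p³ ≈ 4060 · 1.44256e-05 ≈ 0.059.
Since α = 3/2 > 1, p = c/n^{3/2} = o(1/n) is below the triangle threshold p ~ 1/n. Asymptotically E[X] ~ (c³/6)·n^{3(1−α)} = (4³/6)·n^{-1.5} → 0, so by Markov's inequality G has no triangles w.h.p.

E[X] ≈ 0.059; in regime p = Θ(1/n^{3/2}) E[X] tends to 0 (below the triangle threshold p ~ 1/n).


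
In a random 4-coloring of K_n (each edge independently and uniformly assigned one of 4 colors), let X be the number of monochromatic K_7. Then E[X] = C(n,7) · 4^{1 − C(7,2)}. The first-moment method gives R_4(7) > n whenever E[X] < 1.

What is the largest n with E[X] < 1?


We need C(n, 7) · 4^{1 − 21} < 1, i.e. C(n, 7) < 4^{21 − 1} = 1099511627776.
Check values of n near the boundary:
  n = 179: C(179, 7) = 1037437234460; 1037437234460 < 1099511627776? YES
  n = 180: C(180, 7) = 1079414463600; 1079414463600 < 1099511627776? YES
  n = 181: C(181, 7) = 1122839183400; 1122839183400 < 1099511627776? NO
  n = 182: C(182, 7) = 1167752750736; 1167752750736 < 1099511627776? NO
  n = 183: C(183, 7) = 1214197462413; 1214197462413 < 1099511627776? NO
The largest n with C(n, 7) < 1099511627776 is n = 180 (where E[X] = 67463403975/68719476736 ≈ 0.9817217). Hence R_4(7) > 180, i.e. R_4(7) ≥ 181.

Largest n = 180; hence R_4(7) > 180.


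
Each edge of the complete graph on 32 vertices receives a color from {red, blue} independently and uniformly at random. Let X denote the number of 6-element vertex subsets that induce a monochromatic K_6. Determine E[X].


Let X = Σ_S X_S over the C(32, 6) = 906192 subsets S of size 6, where X_S = 1 if the K_6 on S is monochromatic.
For a fixed S, the K_6 on S has C(6, 2) = 15 edges. P[all 15 edges red] = (1/2)^15, and likewise for blue, so P[monochromatic] = 2·(1/2)^15 = 2^{1 − 15} = 1/16384.
Summing: E[X] = C(32, 6) · 2^{1 − 15} = 906192 · 1/16384 = 56637/1024.
Numerically: E[X] ≈ 55.309570.

E[X] = C(32,6)·2^(1−C(6,2)) = 56637/1024 ≈ 55.309570.


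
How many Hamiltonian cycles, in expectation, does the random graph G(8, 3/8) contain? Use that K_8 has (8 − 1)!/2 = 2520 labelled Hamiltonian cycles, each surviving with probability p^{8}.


K_8 has (8 − 1)!/2 = 2520 labelled Hamiltonian cycles.
For each such Hamiltonian cycle H, let X_H = 1 if all 8 edges of H are present in G. Then P[X_H = 1] = p^{8} = (3/8)^{8} = 6561/16777216.
By linearity of expectation: E[X] = Σ_H E[X_H] = 2520 · p^{8} = 2520 · 6561/16777216 = 2066715/2097152.
Numerically: E[X] ≈ 0.985.

E[X] = 2520 · (3/8)^{8} = 2066715/2097152 ≈ 0.985.


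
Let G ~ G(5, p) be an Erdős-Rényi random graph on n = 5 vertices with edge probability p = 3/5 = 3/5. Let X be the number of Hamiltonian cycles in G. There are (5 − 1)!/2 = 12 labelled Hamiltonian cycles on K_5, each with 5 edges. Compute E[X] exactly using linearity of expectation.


K_5 has (5 − 1)!/2 = 12 labelled Hamiltonian cycles.
For each such Hamiltonian cycle H, let X_H = 1 if all 5 edges of H are present in G. Then P[X_H = 1] = p^{5} = (3/5)^{5} = 243/3125.
Summing the indicators: E[X] = Σ_H E[X_H] = 12 · p^{5} = 12 · 243/3125 = 2916/3125.
Numerically: E[X] ≈ 0.933.

E[X] = 12 · (3/5)^{5} = 2916/3125 ≈ 0.933.


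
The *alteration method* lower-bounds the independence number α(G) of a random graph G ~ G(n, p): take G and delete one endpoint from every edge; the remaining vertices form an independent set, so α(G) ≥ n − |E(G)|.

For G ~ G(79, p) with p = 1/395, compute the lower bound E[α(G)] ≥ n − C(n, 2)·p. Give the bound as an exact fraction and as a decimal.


E[|E(G)|] = C(79, 2)·p = 3081 · (1/395) = 39/5.
E[α(G)] ≥ n − E[|E(G)|] = 79 − 39/5 = 356/5.
Numerically: ≈ 71.20000.
(This is only a lower bound; the true E[α(G)] may be larger.)

E[α(G)] ≥ 356/5 ≈ 71.20000.


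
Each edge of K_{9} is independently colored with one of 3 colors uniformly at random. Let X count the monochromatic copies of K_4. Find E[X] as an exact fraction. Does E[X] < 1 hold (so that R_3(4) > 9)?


E[X] = C(9, 4) · 3^{1 − 6} = 126 · 3^{−5} = 126/243.
As a reduced fraction: E[X] = 14/27 ≈ 0.519.
Is E[X] < 1? YES.
Since E[X] < 1, there exists a 3-coloring of K_{9} with no monochromatic K_4; hence R_3(4) > 9.

E[X] = 14/27 ≈ 0.519; E[X] < 1, so R_3(4) > 9.


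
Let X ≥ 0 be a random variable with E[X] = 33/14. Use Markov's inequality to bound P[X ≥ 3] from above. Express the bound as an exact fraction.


μ = E[X] = 33/14, a = 3.
Markov: P[X ≥ 3] ≤ μ/a = (33/14)/3 = 11/14.
Numerically: ≈ 0.786.
(Since a = 3 > μ = 2.357, the bound 11/14 is < 1 and informative.)

P[X ≥ 3] ≤ 11/14 ≈ 0.786.


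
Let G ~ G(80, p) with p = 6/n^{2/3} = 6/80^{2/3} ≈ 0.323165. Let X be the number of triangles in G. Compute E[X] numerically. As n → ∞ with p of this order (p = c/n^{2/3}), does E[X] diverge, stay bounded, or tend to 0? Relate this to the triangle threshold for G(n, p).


Number of potential triangles: C(80, 3) = 82160.
Each occurs with probability p³ ≈ (0.323165)³ ≈ 3.37500000e-02.
By linearity: E[X] = C(80, 3)·p³ ≈ 82160 · 3.37500000e-02 ≈ 2772.900000.
Since α = 2/3 < 1, p = c/n^{2/3} ≫ 1/n is above the triangle threshold p ~ 1/n. Asymptotically E[X] ~ (c³/6)·n^{3(1−α)} = (6³/6)·n^{1} → ∞; triangles are abundant w.h.p.

E[X] ≈ 2772.900000; in regime p = Θ(1/n^{2/3}) E[X] diverges (above the triangle threshold p ~ 1/n).


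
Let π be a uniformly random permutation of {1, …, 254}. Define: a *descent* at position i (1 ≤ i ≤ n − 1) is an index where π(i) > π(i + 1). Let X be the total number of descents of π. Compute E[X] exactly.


Write X = Σ X_I over i = 1, …, 253, with X_I the indicator of one descent.
There are 253 indicators.
For each fixed i, the pair (π(i), π(i+1)) is a uniformly random ordered pair of distinct values from {1, …, 254}; by symmetry P[π(i) > π(i+1)] = 1/2.
By linearity: E[X] = 253 · (1/2) = (254 − 1) · (1/2) = 253/2 ≈ 126.5000.

E[X] = 253/2 = 126.5000.


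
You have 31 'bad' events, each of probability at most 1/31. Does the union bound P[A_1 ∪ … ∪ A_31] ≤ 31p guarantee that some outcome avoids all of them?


Union bound: P[∪_{i=1}^{31} A_i] ≤ Σ_i P[A_i] ≤ 31·p = 31·(1/31) = 1.
Numerically: 1 ≈ 1.00000.
Is 1 < 1? NO.
Since the bound 1 is ≥ 1, the union bound is uninformative here; it does NOT by itself certify existence.

31·p = 1 ≈ 1.00000; existence NOT certified by the union bound.


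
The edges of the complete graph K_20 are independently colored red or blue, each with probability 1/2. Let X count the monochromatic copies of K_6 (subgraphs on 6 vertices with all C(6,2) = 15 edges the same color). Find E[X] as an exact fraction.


Let X = Σ_S X_S over the C(20, 6) = 38760 subsets S of size 6, where X_S = 1 if the K_6 on S is monochromatic.
For a fixed S, the K_6 on S has C(6, 2) = 15 edges. P[all 15 edges red] = (1/2)^15, and likewise for blue, so P[monochromatic] = 2·(1/2)^15 = 2^{1 − 15} = 1/16384.
Summing: E[X] = C(20, 6) · 2^{1 − 15} = 38760 · 1/16384 = 4845/2048.
Numerically: E[X] ≈ 2.36572.

E[X] = C(20,6)·2^(1−C(6,2)) = 4845/2048 ≈ 2.36572.


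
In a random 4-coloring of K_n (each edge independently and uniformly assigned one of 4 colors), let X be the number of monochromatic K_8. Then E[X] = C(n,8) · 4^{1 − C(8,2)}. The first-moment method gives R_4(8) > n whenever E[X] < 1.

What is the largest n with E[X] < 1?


We need C(n, 8) · 4^{1 − 28} < 1, i.e. C(n, 8) < 4^{28 − 1} = 18014398509481984.
Check values of n near the boundary:
  n = 407: C(407, 8) = 17424959239309050; 17424959239309050 < 18014398509481984? YES
  n = 408: C(408, 8) = 17773458424095231; 17773458424095231 < 18014398509481984? YES
  n = 409: C(409, 8) = 18128041135797879; 18128041135797879 < 18014398509481984? NO
The largest n with C(n, 8) < 18014398509481984 is n = 408 (where E[X] = 17773458424095231/18014398509481984 ≈ 0.98663). Hence R_4(8) > 408, i.e. R_4(8) ≥ 409.

Largest n = 408; hence R_4(8) > 408.


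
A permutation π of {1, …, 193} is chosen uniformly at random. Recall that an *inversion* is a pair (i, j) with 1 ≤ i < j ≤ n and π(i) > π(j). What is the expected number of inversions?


Write X = Σ X_I over the C(193, 2) = 18528 pairs i < j, with X_I the indicator of one inversion.
There are 18528 indicators.
For each fixed pair i < j, the values π(i) and π(j) are two distinct elements of {1, …, 193} in uniformly random order; by symmetry P[π(i) > π(j)] = 1/2.
By linearity: E[X] = 18528 · (1/2) = C(193, 2) · (1/2) = 18528/2 = 9264 ≈ 9264.0000.

E[X] = 9264 = 9264.0000.


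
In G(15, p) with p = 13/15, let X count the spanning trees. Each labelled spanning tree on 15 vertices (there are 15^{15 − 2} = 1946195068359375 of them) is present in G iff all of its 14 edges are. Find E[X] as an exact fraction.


K_15 has 15^{15 − 2} = 1946195068359375 labelled spanning trees.
For each such spanning tree H, let X_H = 1 if all 14 edges of H are present in G. Then P[X_H = 1] = p^{14} = (13/15)^{14} = 3937376385699289/29192926025390625.
By linearity: E[X] = Σ_H E[X_H] = 1946195068359375 · p^{14} = 1946195068359375 · 3937376385699289/29192926025390625 = 3937376385699289/15.
Numerically: E[X] ≈ 2.625e+14.

E[X] = 1946195068359375 · (13/15)^{14} = 3937376385699289/15 ≈ 2.625e+14.


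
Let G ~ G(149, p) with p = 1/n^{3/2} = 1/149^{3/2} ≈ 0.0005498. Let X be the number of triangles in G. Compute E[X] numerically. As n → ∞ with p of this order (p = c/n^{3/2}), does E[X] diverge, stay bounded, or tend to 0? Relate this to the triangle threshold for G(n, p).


Number of potential triangles: C(149, 3) = 540274.
Each occurs with probability p³ ≈ (0.0005498)³ ≈ 1.662118e-10.
By linearity: E[X] = C(149, 3)·p³ ≈ 540274 · 1.662118e-10 ≈ 0.0001.
Since α = 3/2 > 1, p = c/n^{3/2} = o(1/n) is below the triangle threshold p ~ 1/n. Asymptotically E[X] ~ (c³/6)·n^{3(1−α)} = (1³/6)·n^{-1.5} → 0, so by Markov's inequality G has no triangles w.h.p.

E[X] ≈ 0.0001; in regime p = Θ(1/n^{3/2}) E[X] tends to 0 (below the triangle threshold p ~ 1/n).


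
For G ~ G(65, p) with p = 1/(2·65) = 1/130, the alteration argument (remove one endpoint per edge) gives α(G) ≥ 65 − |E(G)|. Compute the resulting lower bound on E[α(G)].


E[|E(G)|] = C(65, 2)·p = 2080 · (1/130) = 16.
E[α(G)] ≥ n − E[|E(G)|] = 65 − 16 = 49.
Numerically: ≈ 49.0000.
(This is only a lower bound; the true E[α(G)] may be larger.)

E[α(G)] ≥ 49 ≈ 49.0000.


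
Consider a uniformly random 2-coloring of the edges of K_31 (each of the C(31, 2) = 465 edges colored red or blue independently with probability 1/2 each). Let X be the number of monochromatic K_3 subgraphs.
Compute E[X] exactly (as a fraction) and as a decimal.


Let X = Σ_S X_S over the C(31, 3) = 4495 subsets S of size 3, where X_S = 1 if the K_3 on S is monochromatic.
For a fixed S, the K_3 on S has C(3, 2) = 3 edges. P[all 3 edges red] = (1/2)^3, and likewise for blue, so P[monochromatic] = 2·(1/2)^3 = 2^{1 − 3} = 1/4.
Summing: E[X] = C(31, 3) · 2^{1 − 3} = 4495 · 1/4 = 4495/4.
Numerically: E[X] ≈ 1123.750.

E[X] = C(31,3)·2^(1−C(3,2)) = 4495/4 ≈ 1123.750.


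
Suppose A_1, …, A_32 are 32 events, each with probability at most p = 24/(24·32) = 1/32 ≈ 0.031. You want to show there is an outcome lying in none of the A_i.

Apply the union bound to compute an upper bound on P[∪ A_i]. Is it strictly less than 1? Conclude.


Union bound: P[∪_{i=1}^{32} A_i] ≤ Σ_i P[A_i] ≤ 32·p = 32·(1/32) = 1.
Numerically: 1 ≈ 1.000.
Is 1 < 1? NO.
Since the bound 1 is ≥ 1, the union bound is uninformative here; it does NOT by itself certify existence.

32·p = 1 ≈ 1.000; existence NOT certified by the union bound.


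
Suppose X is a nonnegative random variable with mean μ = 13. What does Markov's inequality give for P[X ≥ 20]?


μ = E[X] = 13, a = 20.
Markov: P[X ≥ 20] ≤ μ/a = (13)/20 = 13/20.
Numerically: ≈ 0.65000.
(Since a = 20 > μ = 13.00000, the bound 13/20 is < 1 and informative.)

P[X ≥ 20] ≤ 13/20 ≈ 0.65000.


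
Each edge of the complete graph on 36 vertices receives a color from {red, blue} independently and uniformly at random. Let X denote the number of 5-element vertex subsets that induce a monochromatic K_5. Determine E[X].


Let X = Σ_S X_S over the C(36, 5) = 376992 subsets S of size 5, where X_S = 1 if the K_5 on S is monochromatic.
For a fixed S, the K_5 on S has C(5, 2) = 10 edges. P[all 10 edges red] = (1/2)^10, and likewise for blue, so P[monochromatic] = 2·(1/2)^10 = 2^{1 − 10} = 1/512.
By linearity of expectation: E[X] = C(36, 5) · 2^{1 − 10} = 376992 · 1/512 = 11781/16.
Numerically: E[X] ≈ 736.312500.

E[X] = C(36,5)·2^(1−C(5,2)) = 11781/16 ≈ 736.312500.


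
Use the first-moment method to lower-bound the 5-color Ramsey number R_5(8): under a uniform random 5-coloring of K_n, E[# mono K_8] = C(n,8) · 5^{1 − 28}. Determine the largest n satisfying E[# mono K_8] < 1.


We need C(n, 8) · 5^{1 − 28} < 1, i.e. C(n, 8) < 5^{28 − 1} = 7450580596923828125.
Check values of n near the boundary:
  n = 859: C(859, 8) = 7115855595170747139; 7115855595170747139 < 7450580596923828125? YES
  n = 860: C(860, 8) = 7182671140665308145; 7182671140665308145 < 7450580596923828125? YES
  n = 861: C(861, 8) = 7250034996615275865; 7250034996615275865 < 7450580596923828125? YES
  n = 862: C(862, 8) = 7317951015318931845; 7317951015318931845 < 7450580596923828125? YES
  n = 863: C(863, 8) = 7386423071602617757; 7386423071602617757 < 7450580596923828125? YES
  n = 864: C(864, 8) = 7455455062926006708; 7455455062926006708 < 7450580596923828125? NO
  n = 865: C(865, 8) = 7525050909487743060; 7525050909487743060 < 7450580596923828125? NO
  n = 866: C(866, 8) = 7595214554331451620; 7595214554331451620 < 7450580596923828125? NO
The largest n with C(n, 8) < 7450580596923828125 is n = 863 (where E[X] = 7386423071602617757/7450580596923828125 ≈ 0.991). Hence R_5(8) > 863, i.e. R_5(8) ≥ 864.

Largest n = 863; hence R_5(8) > 863.


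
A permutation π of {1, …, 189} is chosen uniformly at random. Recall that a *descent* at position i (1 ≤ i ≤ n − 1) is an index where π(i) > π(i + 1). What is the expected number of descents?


Write X = Σ X_I over i = 1, …, 188, with X_I the indicator of one descent.
There are 188 indicators.
For each fixed i, the pair (π(i), π(i+1)) is a uniformly random ordered pair of distinct values from {1, …, 189}; by symmetry P[π(i) > π(i+1)] = 1/2.
By linearity: E[X] = 188 · (1/2) = (189 − 1) · (1/2) = 94 ≈ 94.000000.

E[X] = 94 = 94.000000.


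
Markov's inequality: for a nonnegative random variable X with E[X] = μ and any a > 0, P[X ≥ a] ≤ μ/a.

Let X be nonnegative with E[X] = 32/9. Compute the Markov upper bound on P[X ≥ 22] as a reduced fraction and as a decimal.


μ = E[X] = 32/9, a = 22.
Markov: P[X ≥ 22] ≤ μ/a = (32/9)/22 = 16/99.
Numerically: ≈ 0.162.
(Since a = 22 > μ = 3.556, the bound 16/99 is < 1 and informative.)

P[X ≥ 22] ≤ 16/99 ≈ 0.162.


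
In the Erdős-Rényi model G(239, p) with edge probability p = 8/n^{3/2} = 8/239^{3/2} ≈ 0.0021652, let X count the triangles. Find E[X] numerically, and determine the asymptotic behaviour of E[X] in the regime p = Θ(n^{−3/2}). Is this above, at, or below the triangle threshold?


Number of potential triangles: C(239, 3) = 2246839.
Each occurs with probability p³ ≈ (0.0021652)³ ≈ 1.0150312e-08.
By linearity: E[X] = C(239, 3)·p³ ≈ 2246839 · 1.0150312e-08 ≈ 0.02281.
Since α = 3/2 > 1, p = c/n^{3/2} = o(1/n) is below the triangle threshold p ~ 1/n. Asymptotically E[X] ~ (c³/6)·n^{3(1−α)} = (8³/6)·n^{-1.5} → 0, so by Markov's inequality G has no triangles w.h.p.

E[X] ≈ 0.02281; in regime p = Θ(1/n^{3/2}) E[X] tends to 0 (below the triangle threshold p ~ 1/n).


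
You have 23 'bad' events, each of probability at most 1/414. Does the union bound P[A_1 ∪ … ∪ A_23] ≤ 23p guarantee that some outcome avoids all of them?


Union bound: P[∪_{i=1}^{23} A_i] ≤ Σ_i P[A_i] ≤ 23·p = 23·(1/414) = 1/18.
Numerically: 1/18 ≈ 0.056.
Is 1/18 < 1? YES.
Since P[∪ A_i] ≤ 1/18 < 1, the complement has P[∩ A_i^c] ≥ 1 − 1/18 = 17/18 > 0, so some outcome avoids every A_i.

23·p = 1/18 ≈ 0.056; existence CERTIFIED by the union bound.


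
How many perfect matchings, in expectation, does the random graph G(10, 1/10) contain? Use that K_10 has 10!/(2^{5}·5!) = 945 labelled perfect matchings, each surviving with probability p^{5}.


K_10 has 10!/(2^{5}·5!) = 945 labelled perfect matchings.
For each such perfect matching H, let X_H = 1 if all 5 edges of H are present in G. Then P[X_H = 1] = p^{5} = (1/10)^{5} = 1/100000.
By linearity: E[X] = Σ_H E[X_H] = 945 · p^{5} = 945 · 1/100000 = 189/20000.
Numerically: E[X] ≈ 0.00945.

E[X] = 945 · (1/10)^{5} = 189/20000 ≈ 0.00945.


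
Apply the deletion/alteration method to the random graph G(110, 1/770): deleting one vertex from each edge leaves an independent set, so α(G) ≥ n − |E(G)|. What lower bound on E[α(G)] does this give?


E[|E(G)|] = C(110, 2)·p = 5995 · (1/770) = 109/14.
E[α(G)] ≥ n − E[|E(G)|] = 110 − 109/14 = 1431/14.
Numerically: ≈ 102.2143.
(This is only a lower bound; the true E[α(G)] may be larger.)

E[α(G)] ≥ 1431/14 ≈ 102.2143.


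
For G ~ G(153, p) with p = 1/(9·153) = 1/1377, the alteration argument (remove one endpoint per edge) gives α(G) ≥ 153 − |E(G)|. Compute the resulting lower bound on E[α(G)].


E[|E(G)|] = C(153, 2)·p = 11628 · (1/1377) = 76/9.
E[α(G)] ≥ n − E[|E(G)|] = 153 − 76/9 = 1301/9.
Numerically: ≈ 144.5556.
(This is only a lower bound; the true E[α(G)] may be larger.)

E[α(G)] ≥ 1301/9 ≈ 144.5556.


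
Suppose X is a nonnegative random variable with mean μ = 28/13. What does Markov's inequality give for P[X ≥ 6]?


μ = E[X] = 28/13, a = 6.
Markov: P[X ≥ 6] ≤ μ/a = (28/13)/6 = 14/39.
Numerically: ≈ 0.3590.
(Since a = 6 > μ = 2.1538, the bound 14/39 is < 1 and informative.)

P[X ≥ 6] ≤ 14/39 ≈ 0.3590.


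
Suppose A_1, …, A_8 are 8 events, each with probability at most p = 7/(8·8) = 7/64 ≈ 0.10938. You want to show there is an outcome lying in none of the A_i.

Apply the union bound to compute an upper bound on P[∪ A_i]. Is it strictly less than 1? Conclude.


Union bound: P[∪_{i=1}^{8} A_i] ≤ Σ_i P[A_i] ≤ 8·p = 8·(7/64) = 7/8.
Numerically: 7/8 ≈ 0.87500.
Is 7/8 < 1? YES.
Since P[∪ A_i] ≤ 7/8 < 1, the complement has P[∩ A_i^c] ≥ 1 − 7/8 = 1/8 > 0, so some outcome avoids every A_i.

8·p = 7/8 ≈ 0.87500; existence CERTIFIED by the union bound.


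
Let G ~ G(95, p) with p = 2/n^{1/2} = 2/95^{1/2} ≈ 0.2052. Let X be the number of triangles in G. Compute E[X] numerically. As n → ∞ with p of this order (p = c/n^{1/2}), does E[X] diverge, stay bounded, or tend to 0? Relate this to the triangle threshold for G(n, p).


Number of potential triangles: C(95, 3) = 138415.
Each occurs with probability p³ ≈ (0.2052)³ ≈ 8.639818e-03.
By linearity: E[X] = C(95, 3)·p³ ≈ 138415 · 8.639818e-03 ≈ 1195.8804.
Since α = 1/2 < 1, p = c/n^{1/2} ≫ 1/n is above the triangle threshold p ~ 1/n. Asymptotically E[X] ~ (c³/6)·n^{3(1−α)} = (2³/6)·n^{1.5} → ∞; triangles are abundant w.h.p.

E[X] ≈ 1195.8804; in regime p = Θ(1/n^{1/2}) E[X] diverges (above the triangle threshold p ~ 1/n).


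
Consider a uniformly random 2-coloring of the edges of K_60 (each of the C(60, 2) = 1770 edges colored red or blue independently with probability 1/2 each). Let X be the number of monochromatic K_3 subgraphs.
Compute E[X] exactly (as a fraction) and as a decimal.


Let X = Σ_S X_S over the C(60, 3) = 34220 subsets S of size 3, where X_S = 1 if the K_3 on S is monochromatic.
For a fixed S, the K_3 on S has C(3, 2) = 3 edges. P[all 3 edges red] = (1/2)^3, and likewise for blue, so P[monochromatic] = 2·(1/2)^3 = 2^{1 − 3} = 1/4.
By linearity of expectation: E[X] = C(60, 3) · 2^{1 − 3} = 34220 · 1/4 = 8555.
Numerically: E[X] ≈ 8555.0000.

E[X] = C(60,3)·2^(1−C(3,2)) = 8555 ≈ 8555.0000.


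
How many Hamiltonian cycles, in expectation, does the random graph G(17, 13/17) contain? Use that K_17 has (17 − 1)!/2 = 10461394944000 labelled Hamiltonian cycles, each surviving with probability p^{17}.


K_17 has (17 − 1)!/2 = 10461394944000 labelled Hamiltonian cycles.
For each such Hamiltonian cycle H, let X_H = 1 if all 17 edges of H are present in G. Then P[X_H = 1] = p^{17} = (13/17)^{17} = 8650415919381337933/827240261886336764177.
Summing the indicators: E[X] = Σ_H E[X_H] = 10461394944000 · p^{17} = 10461394944000 · 8650415919381337933/827240261886336764177 = 90495417362513040260241610752000/827240261886336764177.
Numerically: E[X] ≈ 1.09394e+11.

E[X] = 10461394944000 · (13/17)^{17} = 90495417362513040260241610752000/827240261886336764177 ≈ 1.09394e+11.


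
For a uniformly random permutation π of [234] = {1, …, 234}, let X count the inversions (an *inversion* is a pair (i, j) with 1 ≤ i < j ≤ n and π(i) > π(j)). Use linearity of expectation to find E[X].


Write X = Σ X_I over the C(234, 2) = 27261 pairs i < j, with X_I the indicator of one inversion.
There are 27261 indicators.
For each fixed pair i < j, the values π(i) and π(j) are two distinct elements of {1, …, 234} in uniformly random order; by symmetry P[π(i) > π(j)] = 1/2.
By linearity: E[X] = 27261 · (1/2) = C(234, 2) · (1/2) = 27261/2 = 27261/2 ≈ 13630.5000.

E[X] = 27261/2 = 13630.5000.


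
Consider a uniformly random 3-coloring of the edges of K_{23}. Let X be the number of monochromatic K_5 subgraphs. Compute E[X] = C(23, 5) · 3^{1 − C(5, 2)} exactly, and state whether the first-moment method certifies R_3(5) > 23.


E[X] = C(23, 5) · 3^{1 − 10} = 33649 · 3^{−9} = 33649/19683.
As a reduced fraction: E[X] = 33649/19683 ≈ 1.7095.
Is E[X] < 1? NO.
Since E[X] ≥ 1, the first-moment bound is inconclusive at n = 23; it does NOT by itself certify R_3(5) > 23.

E[X] = 33649/19683 ≈ 1.7095; E[X] ≥ 1; first-moment method inconclusive here.


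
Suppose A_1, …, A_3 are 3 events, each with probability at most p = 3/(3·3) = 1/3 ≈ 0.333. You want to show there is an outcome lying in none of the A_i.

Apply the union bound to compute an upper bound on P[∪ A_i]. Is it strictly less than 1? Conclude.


Union bound: P[∪_{i=1}^{3} A_i] ≤ Σ_i P[A_i] ≤ 3·p = 3·(1/3) = 1.
Numerically: 1 ≈ 1.000.
Is 1 < 1? NO.
Since the bound 1 is ≥ 1, the union bound is uninformative here; it does NOT by itself certify existence.

3·p = 1 ≈ 1.000; existence NOT certified by the union bound.


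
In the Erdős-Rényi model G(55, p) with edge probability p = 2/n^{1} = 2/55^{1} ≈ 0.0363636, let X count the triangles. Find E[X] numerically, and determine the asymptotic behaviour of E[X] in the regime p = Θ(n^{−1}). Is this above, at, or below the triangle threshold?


Number of potential triangles: C(55, 3) = 26235.
Each occurs with probability p³ ≈ (0.0363636)³ ≈ 4.80841473e-05.
By linearity: E[X] = C(55, 3)·p³ ≈ 26235 · 4.80841473e-05 ≈ 1.261488.
Here α = 1, so p = 2/n is exactly at the triangle threshold p ~ 1/n. Asymptotically E[X] → c³/6 = 2³/6 = 4/3 ≈ 1.333333, a bounded constant. In this regime the triangle count is asymptotically Poisson(c³/6).

E[X] ≈ 1.261488; in regime p = Θ(1/n^{1}) E[X] stays bounded (at the triangle threshold p ~ 1/n).


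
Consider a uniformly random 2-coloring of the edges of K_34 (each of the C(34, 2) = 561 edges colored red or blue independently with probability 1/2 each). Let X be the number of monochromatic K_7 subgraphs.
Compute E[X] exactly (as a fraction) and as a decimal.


Let X = Σ_S X_S over the C(34, 7) = 5379616 subsets S of size 7, where X_S = 1 if the K_7 on S is monochromatic.
For a fixed S, the K_7 on S has C(7, 2) = 21 edges. P[all 21 edges red] = (1/2)^21, and likewise for blue, so P[monochromatic] = 2·(1/2)^21 = 2^{1 − 21} = 1/1048576.
By linearity: E[X] = C(34, 7) · 2^{1 − 21} = 5379616 · 1/1048576 = 168113/32768.
Numerically: E[X] ≈ 5.130402.

E[X] = C(34,7)·2^(1−C(7,2)) = 168113/32768 ≈ 5.130402.


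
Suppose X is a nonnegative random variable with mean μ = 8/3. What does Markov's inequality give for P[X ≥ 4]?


μ = E[X] = 8/3, a = 4.
Markov: P[X ≥ 4] ≤ μ/a = (8/3)/4 = 2/3.
Numerically: ≈ 0.6667.
(Since a = 4 > μ = 2.6667, the bound 2/3 is < 1 and informative.)

P[X ≥ 4] ≤ 2/3 ≈ 0.6667.


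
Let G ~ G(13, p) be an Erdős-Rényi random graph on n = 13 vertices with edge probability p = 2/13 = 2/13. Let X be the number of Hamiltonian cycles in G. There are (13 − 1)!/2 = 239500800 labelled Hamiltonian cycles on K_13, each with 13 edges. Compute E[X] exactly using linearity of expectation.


K_13 has (13 − 1)!/2 = 239500800 labelled Hamiltonian cycles.
For each such Hamiltonian cycle H, let X_H = 1 if all 13 edges of H are present in G. Then P[X_H = 1] = p^{13} = (2/13)^{13} = 8192/302875106592253.
Summing the indicators: E[X] = Σ_H E[X_H] = 239500800 · p^{13} = 239500800 · 8192/302875106592253 = 1961990553600/302875106592253.
Numerically: E[X] ≈ 0.00647789.

E[X] = 239500800 · (2/13)^{13} = 1961990553600/302875106592253 ≈ 0.00647789.


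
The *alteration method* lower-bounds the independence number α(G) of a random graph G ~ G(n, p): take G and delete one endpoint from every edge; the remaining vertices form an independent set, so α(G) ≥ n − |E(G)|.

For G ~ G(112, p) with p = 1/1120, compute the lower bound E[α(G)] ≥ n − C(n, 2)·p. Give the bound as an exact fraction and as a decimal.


E[|E(G)|] = C(112, 2)·p = 6216 · (1/1120) = 111/20.
E[α(G)] ≥ n − E[|E(G)|] = 112 − 111/20 = 2129/20.
Numerically: ≈ 106.45000.
(This is only a lower bound; the true E[α(G)] may be larger.)

E[α(G)] ≥ 2129/20 ≈ 106.45000.


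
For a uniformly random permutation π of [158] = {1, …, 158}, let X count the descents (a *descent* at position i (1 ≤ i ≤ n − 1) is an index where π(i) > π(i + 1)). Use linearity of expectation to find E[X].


Write X = Σ X_I over i = 1, …, 157, with X_I the indicator of one descent.
There are 157 indicators.
For each fixed i, the pair (π(i), π(i+1)) is a uniformly random ordered pair of distinct values from {1, …, 158}; by symmetry P[π(i) > π(i+1)] = 1/2.
By linearity: E[X] = 157 · (1/2) = (158 − 1) · (1/2) = 157/2 ≈ 78.500.

E[X] = 157/2 = 78.500.


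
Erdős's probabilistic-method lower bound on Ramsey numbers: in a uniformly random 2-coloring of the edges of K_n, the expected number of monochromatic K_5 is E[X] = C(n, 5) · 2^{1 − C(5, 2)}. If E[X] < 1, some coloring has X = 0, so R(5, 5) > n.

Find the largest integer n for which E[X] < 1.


We need C(n, 5) · 2^{1 − 10} < 1, i.e. C(n, 5) < 2^{10 − 1} = 512.
Check values of n near the boundary:
  n = 9: C(9, 5) = 126; 126 < 512? YES
  n = 10: C(10, 5) = 252; 252 < 512? YES
  n = 11: C(11, 5) = 462; 462 < 512? YES
  n = 12: C(12, 5) = 792; 792 < 512? NO
  n = 13: C(13, 5) = 1287; 1287 < 512? NO
  n = 14: C(14, 5) = 2002; 2002 < 512? NO
The largest n with C(n, 5) < 512 is n = 11 (where E[X] = 231/256 ≈ 0.9023). Hence R(5, 5) > 11, i.e. R(5, 5) ≥ 12.

Largest n = 11; hence R(5, 5) > 11.


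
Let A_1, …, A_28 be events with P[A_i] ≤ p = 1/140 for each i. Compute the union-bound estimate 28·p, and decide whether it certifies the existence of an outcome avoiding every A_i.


Union bound: P[∪_{i=1}^{28} A_i] ≤ Σ_i P[A_i] ≤ 28·p = 28·(1/140) = 1/5.
Numerically: 1/5 ≈ 0.200.
Is 1/5 < 1? YES.
Since P[∪ A_i] ≤ 1/5 < 1, the complement has P[∩ A_i^c] ≥ 1 − 1/5 = 4/5 > 0, so some outcome avoids every A_i.

28·p = 1/5 ≈ 0.200; existence CERTIFIED by the union bound.


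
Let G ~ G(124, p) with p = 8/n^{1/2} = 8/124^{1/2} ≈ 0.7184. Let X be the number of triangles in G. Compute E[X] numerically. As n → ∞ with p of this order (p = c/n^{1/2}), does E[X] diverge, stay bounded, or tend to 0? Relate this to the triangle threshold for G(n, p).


Number of potential triangles: C(124, 3) = 310124.
Each occurs with probability p³ ≈ (0.7184)³ ≈ 3.707980e-01.
By linearity: E[X] = C(124, 3)·p³ ≈ 310124 · 3.707980e-01 ≈ 114993.3723.
Since α = 1/2 < 1, p = c/n^{1/2} ≫ 1/n is above the triangle threshold p ~ 1/n. Asymptotically E[X] ~ (c³/6)·n^{3(1−α)} = (8³/6)·n^{1.5} → ∞; triangles are abundant w.h.p.

E[X] ≈ 114993.3723; in regime p = Θ(1/n^{1/2}) E[X] diverges (above the triangle threshold p ~ 1/n).


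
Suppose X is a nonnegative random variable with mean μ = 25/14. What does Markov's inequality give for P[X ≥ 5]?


μ = E[X] = 25/14, a = 5.
Markov: P[X ≥ 5] ≤ μ/a = (25/14)/5 = 5/14.
Numerically: ≈ 0.35714.
(Since a = 5 > μ = 1.78571, the bound 5/14 is < 1 and informative.)

P[X ≥ 5] ≤ 5/14 ≈ 0.35714.


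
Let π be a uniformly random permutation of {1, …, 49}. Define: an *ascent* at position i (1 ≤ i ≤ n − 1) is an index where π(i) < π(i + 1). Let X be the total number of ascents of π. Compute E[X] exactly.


Write X = Σ X_I over i = 1, …, 48, with X_I the indicator of one ascent.
There are 48 indicators.
For each fixed i, the pair (π(i), π(i+1)) is a uniformly random ordered pair of distinct values from {1, …, 49}; by symmetry P[π(i) < π(i+1)] = 1/2.
By linearity: E[X] = 48 · (1/2) = (49 − 1) · (1/2) = 24 ≈ 24.00000.

E[X] = 24 = 24.00000.


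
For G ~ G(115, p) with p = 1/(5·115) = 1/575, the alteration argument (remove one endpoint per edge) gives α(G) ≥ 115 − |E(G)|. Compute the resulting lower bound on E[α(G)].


E[|E(G)|] = C(115, 2)·p = 6555 · (1/575) = 57/5.
E[α(G)] ≥ n − E[|E(G)|] = 115 − 57/5 = 518/5.
Numerically: ≈ 103.6000.
(This is only a lower bound; the true E[α(G)] may be larger.)

E[α(G)] ≥ 518/5 ≈ 103.6000.


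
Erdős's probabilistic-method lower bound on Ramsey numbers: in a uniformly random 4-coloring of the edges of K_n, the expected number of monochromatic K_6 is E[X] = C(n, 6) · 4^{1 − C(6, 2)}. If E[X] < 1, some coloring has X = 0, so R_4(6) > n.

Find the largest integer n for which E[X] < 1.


We need C(n, 6) · 4^{1 − 15} < 1, i.e. C(n, 6) < 4^{15 − 1} = 268435456.
Check values of n near the boundary:
  n = 74: C(74, 6) = 185250786; 185250786 < 268435456? YES
  n = 75: C(75, 6) = 201359550; 201359550 < 268435456? YES
  n = 76: C(76, 6) = 218618940; 218618940 < 268435456? YES
  n = 77: C(77, 6) = 237093780; 237093780 < 268435456? YES
  n = 78: C(78, 6) = 256851595; 256851595 < 268435456? YES
  n = 79: C(79, 6) = 277962685; 277962685 < 268435456? NO
  n = 80: C(80, 6) = 300500200; 300500200 < 268435456? NO
The largest n with C(n, 6) < 268435456 is n = 78 (where E[X] = 256851595/268435456 ≈ 0.95685). Hence R_4(6) > 78, i.e. R_4(6) ≥ 79.

Largest n = 78; hence R_4(6) > 78.


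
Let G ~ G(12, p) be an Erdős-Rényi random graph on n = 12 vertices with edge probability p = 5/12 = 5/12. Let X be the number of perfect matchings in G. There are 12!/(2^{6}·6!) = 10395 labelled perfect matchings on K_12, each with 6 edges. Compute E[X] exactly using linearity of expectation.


K_12 has 12!/(2^{6}·6!) = 10395 labelled perfect matchings.
For each such perfect matching H, let X_H = 1 if all 6 edges of H are present in G. Then P[X_H = 1] = p^{6} = (5/12)^{6} = 15625/2985984.
Summing the indicators: E[X] = Σ_H E[X_H] = 10395 · p^{6} = 10395 · 15625/2985984 = 6015625/110592.
Numerically: E[X] ≈ 54.395.

E[X] = 10395 · (5/12)^{6} = 6015625/110592 ≈ 54.395.


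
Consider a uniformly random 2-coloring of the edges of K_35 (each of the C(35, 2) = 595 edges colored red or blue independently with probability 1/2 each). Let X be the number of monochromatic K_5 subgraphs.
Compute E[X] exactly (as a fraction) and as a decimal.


Let X = Σ_S X_S over the C(35, 5) = 324632 subsets S of size 5, where X_S = 1 if the K_5 on S is monochromatic.
For a fixed S, the K_5 on S has C(5, 2) = 10 edges. P[all 10 edges red] = (1/2)^10, and likewise for blue, so P[monochromatic] = 2·(1/2)^10 = 2^{1 − 10} = 1/512.
By linearity: E[X] = C(35, 5) · 2^{1 − 10} = 324632 · 1/512 = 40579/64.
Numerically: E[X] ≈ 634.047.

E[X] = C(35,5)·2^(1−C(5,2)) = 40579/64 ≈ 634.047.


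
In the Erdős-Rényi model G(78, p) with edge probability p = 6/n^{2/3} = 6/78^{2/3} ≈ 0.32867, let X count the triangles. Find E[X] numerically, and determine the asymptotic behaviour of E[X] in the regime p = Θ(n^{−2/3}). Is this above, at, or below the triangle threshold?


Number of potential triangles: C(78, 3) = 76076.
Each occurs with probability p³ ≈ (0.32867)³ ≈ 3.5502959e-02.
By linearity: E[X] = C(78, 3)·p³ ≈ 76076 · 3.5502959e-02 ≈ 2700.92308.
Since α = 2/3 < 1, p = c/n^{2/3} ≫ 1/n is above the triangle threshold p ~ 1/n. Asymptotically E[X] ~ (c³/6)·n^{3(1−α)} = (6³/6)·n^{1} → ∞; triangles are abundant w.h.p.

E[X] ≈ 2700.92308; in regime p = Θ(1/n^{2/3}) E[X] diverges (above the triangle threshold p ~ 1/n).


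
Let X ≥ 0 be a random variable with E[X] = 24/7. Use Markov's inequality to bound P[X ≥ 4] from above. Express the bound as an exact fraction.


μ = E[X] = 24/7, a = 4.
Markov: P[X ≥ 4] ≤ μ/a = (24/7)/4 = 6/7.
Numerically: ≈ 0.857143.
(Since a = 4 > μ = 3.428571, the bound 6/7 is < 1 and informative.)

P[X ≥ 4] ≤ 6/7 ≈ 0.857143.


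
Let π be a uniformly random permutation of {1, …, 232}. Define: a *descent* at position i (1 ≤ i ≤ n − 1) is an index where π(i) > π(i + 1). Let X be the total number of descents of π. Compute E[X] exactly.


Write X = Σ X_I over i = 1, …, 231, with X_I the indicator of one descent.
There are 231 indicators.
For each fixed i, the pair (π(i), π(i+1)) is a uniformly random ordered pair of distinct values from {1, …, 232}; by symmetry P[π(i) > π(i+1)] = 1/2.
By linearity: E[X] = 231 · (1/2) = (232 − 1) · (1/2) = 231/2 ≈ 115.5000.

E[X] = 231/2 = 115.5000.
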